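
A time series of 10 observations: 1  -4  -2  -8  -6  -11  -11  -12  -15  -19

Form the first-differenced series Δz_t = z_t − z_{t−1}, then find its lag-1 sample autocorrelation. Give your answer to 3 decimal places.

-0.773

First differences Δz: -5, 2, -6, 2, -5, 0, -1, -3, -4
Mean of differences = -2.2222
Numerator Σ(Δz_t−Δz̄)(Δz_{t+1}−Δz̄) = -58.3827
Denominator Σ(Δz_t−Δz̄)² = 75.5556
r_1(Δz) = -58.3827 / 75.5556 = -0.773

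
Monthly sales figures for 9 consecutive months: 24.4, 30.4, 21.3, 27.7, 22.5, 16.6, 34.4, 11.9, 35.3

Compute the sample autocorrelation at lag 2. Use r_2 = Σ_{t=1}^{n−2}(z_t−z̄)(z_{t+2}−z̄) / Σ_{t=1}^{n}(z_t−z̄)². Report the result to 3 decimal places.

0.378

Mean z̄ = (24.4 + 30.4 + 21.3 + 27.7 + 22.5 + 16.6 + 34.4 + 11.9 + 35.3)/9 = 24.9444
Σ(z_t−z̄)(z_{t+2}−z̄) = (1.9842) + (15.0331) + (8.9086) + (-22.9936) + (-23.1136) + (108.8486) + (97.9175) = 186.5849
Denominator Σ(z_t−z̄)² = 493.3422
r_2 = 186.5849 / 493.3422 = 0.378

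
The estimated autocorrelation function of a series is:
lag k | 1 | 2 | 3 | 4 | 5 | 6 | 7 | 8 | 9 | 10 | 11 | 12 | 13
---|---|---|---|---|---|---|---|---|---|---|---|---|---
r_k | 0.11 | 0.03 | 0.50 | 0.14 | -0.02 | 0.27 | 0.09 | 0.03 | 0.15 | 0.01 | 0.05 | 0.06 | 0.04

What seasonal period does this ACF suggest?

The largest autocorrelation is r_3 = 0.50, with weaker echoes at lags 6 (0.27) and 9 (0.15); the remaining lags stay at or below 0.14.
The dominant spike at lag 3 indicates a seasonal period of 3.

3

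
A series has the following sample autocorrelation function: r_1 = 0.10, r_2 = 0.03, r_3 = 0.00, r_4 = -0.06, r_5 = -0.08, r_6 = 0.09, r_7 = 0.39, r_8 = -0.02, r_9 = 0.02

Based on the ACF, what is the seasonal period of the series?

7

The largest autocorrelation is r_7 = 0.39; the remaining lags stay at or below 0.10.
The dominant spike at lag 7 indicates a seasonal period of 7.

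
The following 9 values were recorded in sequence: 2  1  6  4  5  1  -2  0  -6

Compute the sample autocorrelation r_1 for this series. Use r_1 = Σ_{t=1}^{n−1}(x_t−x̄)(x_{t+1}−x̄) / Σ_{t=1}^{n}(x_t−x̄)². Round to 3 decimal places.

0.321

Mean x̄ = (2 + 1 + 6 + 4 + 5 + 1 − 2 + 0 − 6)/9 = 1.2222
Numerator Σ_{t=1}^{8}(x_t−x̄)(x_{t+1}−x̄) = 35.1728
Denominator Σ(x_t−x̄)² = 109.5556
r_1 = 35.1728 / 109.5556 = 0.321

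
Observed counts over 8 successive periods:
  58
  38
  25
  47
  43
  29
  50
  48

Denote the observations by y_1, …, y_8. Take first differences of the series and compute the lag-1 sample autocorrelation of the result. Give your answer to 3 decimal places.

-0.223

First differences Δy: -20, -13, 22, -4, -14, 21, -2
Mean of differences = -1.4286
Numerator Σ(Δy_t−Δȳ)(Δy_{t+1}−Δȳ) = -378.8980
Denominator Σ(Δy_t−Δȳ)² = 1695.7143
r_1(Δy) = -378.8980 / 1695.7143 = -0.223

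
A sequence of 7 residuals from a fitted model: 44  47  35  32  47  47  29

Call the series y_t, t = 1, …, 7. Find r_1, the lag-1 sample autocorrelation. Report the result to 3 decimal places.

-0.140

Mean ȳ = (44 + 47 + 35 + 32 + 47 + 47 + 29)/7 = 40.1429
Deviations from mean: 3.8571, 6.8571, -5.1429, -8.1429, 6.8571, 6.8571, -11.1429
Numerator Σ_{t=1}^{6}(y_t−ȳ)(y_{t+1}−ȳ) = -52.1633
Denominator Σ(y_t−ȳ)² = 372.8571
r_1 = -52.1633 / 372.8571 = -0.140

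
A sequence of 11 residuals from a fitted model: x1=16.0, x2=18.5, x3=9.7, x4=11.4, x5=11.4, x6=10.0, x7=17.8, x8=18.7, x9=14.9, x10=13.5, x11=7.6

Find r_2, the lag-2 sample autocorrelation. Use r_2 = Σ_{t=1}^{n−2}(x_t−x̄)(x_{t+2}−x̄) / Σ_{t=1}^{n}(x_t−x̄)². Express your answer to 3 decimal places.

Mean x̄ = (16.0 + 18.5 + 9.7 + 11.4 + 11.4 + 10.0 + 17.8 + 18.7 + 14.9 + 13.5 + 7.6)/11 = 13.5909
Numerator Σ_{t=1}^{9}(x_t−x̄)(x_{t+2}−x̄) = -34.1020
Denominator Σ(x_t−x̄)² = 148.9691
r_2 = -34.1020 / 148.9691 = -0.229

-0.229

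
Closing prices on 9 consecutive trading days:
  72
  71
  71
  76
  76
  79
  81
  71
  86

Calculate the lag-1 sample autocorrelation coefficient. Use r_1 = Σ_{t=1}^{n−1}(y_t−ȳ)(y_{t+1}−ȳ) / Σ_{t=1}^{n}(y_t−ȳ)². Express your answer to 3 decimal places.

Mean ȳ = (72 + 71 + 71 + 76 + 76 + 79 + 81 + 71 + 86)/9 = 75.8889
Numerator Σ_{t=1}^{8}(y_t−ȳ)(y_{t+1}−ȳ) = -15.7901
Denominator Σ(y_t−ȳ)² = 224.8889
r_1 = -15.7901 / 224.8889 = -0.070

-0.070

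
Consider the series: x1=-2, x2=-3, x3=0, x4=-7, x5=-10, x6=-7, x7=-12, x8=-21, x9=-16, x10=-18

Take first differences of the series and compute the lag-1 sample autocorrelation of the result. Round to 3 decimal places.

First differences Δx: -1, 3, -7, -3, 3, -5, -9, 5, -2
Mean of differences = -1.7778
Numerator Σ(Δx_t−Δx̄)(Δx_{t+1}−Δx̄) = -63.2716
Denominator Σ(Δx_t−Δx̄)² = 183.5556
r_1(Δx) = -63.2716 / 183.5556 = -0.345

-0.345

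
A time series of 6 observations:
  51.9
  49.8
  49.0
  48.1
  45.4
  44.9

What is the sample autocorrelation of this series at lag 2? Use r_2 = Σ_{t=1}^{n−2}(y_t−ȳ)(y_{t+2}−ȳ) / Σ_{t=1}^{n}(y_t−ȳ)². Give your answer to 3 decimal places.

Mean ȳ = (51.9 + 49.8 + 49.0 + 48.1 + 45.4 + 44.9)/6 = 48.1833
Deviations from mean: 3.7167, 1.6167, 0.8167, -0.0833, -2.7833, -3.2833
Σ(y_t−ȳ)(y_{t+2}−ȳ) = (3.0353) + (-0.1347) + (-2.2731) + (0.2736) = 0.9011
Denominator Σ(y_t−ȳ)² = 35.6283
r_2 = 0.9011 / 35.6283 = 0.025

0.025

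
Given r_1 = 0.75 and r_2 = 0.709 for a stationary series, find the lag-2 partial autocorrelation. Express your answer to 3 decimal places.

φ_{22} = (r_2 − r_1²) / (1 − r_1²)
r_1² = (0.75)² = 0.5625
Numerator = 0.709 − 0.5625 = 0.1465; denominator = 1 − 0.5625 = 0.4375
φ_{22} = 0.1465 / 0.4375 = 0.335

0.335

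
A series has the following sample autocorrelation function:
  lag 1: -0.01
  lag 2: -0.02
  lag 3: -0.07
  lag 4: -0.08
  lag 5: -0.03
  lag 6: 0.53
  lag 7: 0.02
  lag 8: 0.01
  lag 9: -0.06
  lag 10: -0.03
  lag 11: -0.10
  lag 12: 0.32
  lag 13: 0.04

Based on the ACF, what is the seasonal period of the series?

The largest autocorrelation is r_6 = 0.53, with a weaker echo at lag 12 (0.32); the remaining lags stay at or below 0.04.
The dominant spike at lag 6 indicates a seasonal period of 6.

6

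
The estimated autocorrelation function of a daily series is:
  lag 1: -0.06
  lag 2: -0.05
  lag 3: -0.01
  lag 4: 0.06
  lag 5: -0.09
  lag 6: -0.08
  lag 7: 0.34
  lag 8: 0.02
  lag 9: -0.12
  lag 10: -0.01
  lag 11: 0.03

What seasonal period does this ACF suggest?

7

The largest autocorrelation is r_7 = 0.34; the remaining lags stay at or below 0.06.
The dominant spike at lag 7 indicates a seasonal period of 7.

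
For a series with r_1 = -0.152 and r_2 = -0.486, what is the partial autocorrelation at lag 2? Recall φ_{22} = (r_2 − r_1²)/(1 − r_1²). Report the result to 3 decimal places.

-0.521

φ_{22} = (r_2 − r_1²) / (1 − r_1²)
r_1² = (-0.152)² = 0.023104
Numerator = -0.486 − 0.0231 = -0.5091; denominator = 1 − 0.0231 = 0.9769
φ_{22} = -0.5091 / 0.9769 = -0.521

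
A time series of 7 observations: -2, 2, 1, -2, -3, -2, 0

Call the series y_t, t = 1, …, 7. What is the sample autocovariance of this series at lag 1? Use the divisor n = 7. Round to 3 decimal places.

0.548

Mean ȳ = (-2 + 2 + 1 − 2 − 3 − 2 + 0)/7 = -0.8571
Σ_{t=1}^{6}(y_t−ȳ)(y_{t+1}−ȳ) = 3.8367
γ_1 = 3.8367 / 7 = 0.548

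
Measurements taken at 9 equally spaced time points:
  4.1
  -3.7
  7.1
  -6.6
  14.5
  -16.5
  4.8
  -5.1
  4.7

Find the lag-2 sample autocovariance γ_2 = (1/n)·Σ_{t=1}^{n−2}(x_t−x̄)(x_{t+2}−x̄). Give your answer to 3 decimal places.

48.912

Mean x̄ = (4.1 − 3.7 + 7.1 − 6.6 + 14.5 − 16.5 + 4.8 − 5.1 + 4.7)/9 = 0.3667
Σ_{t=1}^{7}(x_t−x̄)(x_{t+2}−x̄) = 440.2111
γ_2 = 440.2111 / 9 = 48.912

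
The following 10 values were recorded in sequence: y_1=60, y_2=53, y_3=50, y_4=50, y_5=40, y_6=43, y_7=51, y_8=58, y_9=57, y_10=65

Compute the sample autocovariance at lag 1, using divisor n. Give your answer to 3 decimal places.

Mean ȳ = (60 + 53 + 50 + 50 + 40 + 43 + 51 + 58 + 57 + 65)/10 = 52.7000
Σ_{t=1}^{9}(y_t−ȳ)(y_{t+1}−ȳ) = 249.3100
γ_1 = 249.3100 / 10 = 24.931

24.931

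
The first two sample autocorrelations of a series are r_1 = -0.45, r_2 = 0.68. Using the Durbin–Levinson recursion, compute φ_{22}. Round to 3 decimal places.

φ_{22} = (r_2 − r_1²) / (1 − r_1²)
r_1² = (-0.45)² = 0.2025
Numerator = 0.68 − 0.2025 = 0.4775; denominator = 1 − 0.2025 = 0.7975
φ_{22} = 0.4775 / 0.7975 = 0.599

0.599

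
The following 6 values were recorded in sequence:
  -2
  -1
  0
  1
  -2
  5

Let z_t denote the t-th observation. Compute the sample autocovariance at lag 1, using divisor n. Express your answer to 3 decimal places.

-1.616

Mean z̄ = (-2 − 1 + 0 + 1 − 2 + 5)/6 = 0.1667
Deviations: -2.1667, -1.1667, -0.1667, 0.8333, -2.1667, 4.8333
Σ_{t=1}^{5}(z_t−z̄)(z_{t+1}−z̄) = -9.6944
γ_1 = -9.6944 / 6 = -1.616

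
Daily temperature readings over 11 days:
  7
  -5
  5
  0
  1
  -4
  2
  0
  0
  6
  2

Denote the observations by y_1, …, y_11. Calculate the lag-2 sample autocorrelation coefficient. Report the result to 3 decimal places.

0.237

Mean ȳ = (7 − 5 + 5 + 0 + 1 − 4 + 2 + 0 + 0 + 6 + 2)/11 = 1.2727
Numerator Σ_{t=1}^{9}(y_t−ȳ)(y_{t+2}−ȳ) = 33.6694
Denominator Σ(y_t−ȳ)² = 142.1818
r_2 = 33.6694 / 142.1818 = 0.237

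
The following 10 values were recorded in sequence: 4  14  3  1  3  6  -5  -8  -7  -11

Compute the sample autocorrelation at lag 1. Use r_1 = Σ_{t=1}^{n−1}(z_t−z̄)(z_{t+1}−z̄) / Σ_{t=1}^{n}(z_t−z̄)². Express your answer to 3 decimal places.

0.504

Mean z̄ = (4 + 14 + 3 + 1 + 3 + 6 − 5 − 8 − 7 − 11)/10 = 0.0000
Numerator Σ_{t=1}^{9}(z_t−z̄)(z_{t+1}−z̄) = 265.0000
Denominator Σ(z_t−z̄)² = 526.0000
r_1 = 265.0000 / 526.0000 = 0.504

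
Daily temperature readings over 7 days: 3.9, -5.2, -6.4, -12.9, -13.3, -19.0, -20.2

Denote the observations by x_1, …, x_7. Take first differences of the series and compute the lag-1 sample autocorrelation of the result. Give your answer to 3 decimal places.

First differences Δx: -9.1, -1.2, -6.5, -0.4, -5.7, -1.2
Mean of differences = -4.0167
Numerator Σ(Δx_t−Δx̄)(Δx_{t+1}−Δx̄) = -41.1236
Denominator Σ(Δx_t−Δx̄)² = 63.7883
r_1(Δx) = -41.1236 / 63.7883 = -0.645

-0.645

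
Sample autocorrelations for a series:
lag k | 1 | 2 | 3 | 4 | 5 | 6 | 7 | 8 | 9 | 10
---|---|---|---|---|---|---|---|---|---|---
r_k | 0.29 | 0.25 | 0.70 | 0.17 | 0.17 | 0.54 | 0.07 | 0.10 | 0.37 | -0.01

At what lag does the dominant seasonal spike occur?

The largest autocorrelation is r_3 = 0.70, with weaker echoes at lags 6 (0.54) and 9 (0.37); the remaining lags stay at or below 0.29. The elevated value at lag 1 (0.29), dropping to 0.25 at lag 2, reflects decaying short-term dependence rather than seasonality.
The dominant spike at lag 3 indicates a seasonal period of 3.

3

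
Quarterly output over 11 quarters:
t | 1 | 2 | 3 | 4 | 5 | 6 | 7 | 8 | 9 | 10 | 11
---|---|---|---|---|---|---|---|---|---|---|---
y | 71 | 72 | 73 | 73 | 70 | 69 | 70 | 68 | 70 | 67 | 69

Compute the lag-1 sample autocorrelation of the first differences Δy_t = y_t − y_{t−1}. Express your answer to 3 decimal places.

-0.477

First differences Δy: 1, 1, 0, -3, -1, 1, -2, 2, -3, 2
Mean of differences = -0.2000
Numerator Σ(Δy_t−Δȳ)(Δy_{t+1}−Δȳ) = -16.0400
Denominator Σ(Δy_t−Δȳ)² = 33.6000
r_1(Δy) = -16.0400 / 33.6000 = -0.477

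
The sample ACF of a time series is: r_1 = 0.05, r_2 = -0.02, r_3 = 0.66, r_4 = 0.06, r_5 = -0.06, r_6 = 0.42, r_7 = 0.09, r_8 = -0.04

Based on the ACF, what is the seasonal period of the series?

3

The largest autocorrelation is r_3 = 0.66, with a weaker echo at lag 6 (0.42); the remaining lags stay at or below 0.09.
The dominant spike at lag 3 indicates a seasonal period of 3.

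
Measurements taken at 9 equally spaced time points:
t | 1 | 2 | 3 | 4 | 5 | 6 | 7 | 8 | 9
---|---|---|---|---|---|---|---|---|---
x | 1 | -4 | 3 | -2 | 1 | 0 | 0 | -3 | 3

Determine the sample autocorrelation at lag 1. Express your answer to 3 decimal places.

-0.687

Mean x̄ = (1 − 4 + 3 − 2 + 1 + 0 + 0 − 3 + 3)/9 = -0.1111
Numerator Σ_{t=1}^{8}(x_t−x̄)(x_{t+1}−x̄) = -33.5679
Denominator Σ(x_t−x̄)² = 48.8889
r_1 = -33.5679 / 48.8889 = -0.687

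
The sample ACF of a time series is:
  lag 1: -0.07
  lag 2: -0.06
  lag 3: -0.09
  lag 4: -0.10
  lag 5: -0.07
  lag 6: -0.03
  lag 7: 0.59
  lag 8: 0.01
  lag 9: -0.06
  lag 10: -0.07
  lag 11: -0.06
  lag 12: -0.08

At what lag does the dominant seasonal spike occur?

The largest autocorrelation is r_7 = 0.59; the remaining lags stay at or below 0.01.
The dominant spike at lag 7 indicates a seasonal period of 7.

7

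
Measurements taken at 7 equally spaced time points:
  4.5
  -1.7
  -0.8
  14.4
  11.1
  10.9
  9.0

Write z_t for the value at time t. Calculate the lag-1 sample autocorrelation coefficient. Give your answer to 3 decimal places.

0.368

Mean z̄ = (4.5 − 1.7 − 0.8 + 14.4 + 11.1 + 10.9 + 9.0)/7 = 6.7714
Deviations from mean: -2.2714, -8.4714, -7.5714, 7.6286, 4.3286, 4.1286, 2.2286
Σ(z_t−z̄)(z_{t+1}−z̄) = (19.2422) + (64.1408) + (-57.7592) + (33.0208) + (17.8708) + (9.2008) = 85.7163
Denominator Σ(z_t−z̄)² = 233.1943
r_1 = 85.7163 / 233.1943 = 0.368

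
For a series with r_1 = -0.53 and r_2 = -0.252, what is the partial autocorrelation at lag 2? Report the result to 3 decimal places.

φ_{22} = (r_2 − r_1²) / (1 − r_1²)
r_1² = (-0.53)² = 0.2809
Numerator = -0.252 − 0.2809 = -0.5329; denominator = 1 − 0.2809 = 0.7191
φ_{22} = -0.5329 / 0.7191 = -0.741

-0.741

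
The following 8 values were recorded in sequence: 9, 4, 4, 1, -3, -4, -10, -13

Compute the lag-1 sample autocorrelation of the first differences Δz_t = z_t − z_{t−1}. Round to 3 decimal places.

First differences Δz: -5, 0, -3, -4, -1, -6, -3
Mean of differences = -3.1429
Numerator Σ(Δz_t−Δz̄)(Δz_{t+1}−Δz̄) = -13.8776
Denominator Σ(Δz_t−Δz̄)² = 26.8571
r_1(Δz) = -13.8776 / 26.8571 = -0.517

-0.517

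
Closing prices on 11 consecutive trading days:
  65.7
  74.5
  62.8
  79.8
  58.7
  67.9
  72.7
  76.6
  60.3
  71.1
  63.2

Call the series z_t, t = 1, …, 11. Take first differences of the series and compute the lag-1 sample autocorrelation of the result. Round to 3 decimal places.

-0.737

First differences Δz: 8.8, -11.7, 17.0, -21.1, 9.2, 4.8, 3.9, -16.3, 10.8, -7.9
Mean of differences = -0.2500
Numerator Σ(Δz_t−Δz̄)(Δz_{t+1}−Δz̄) = -1117.6425
Denominator Σ(Δz_t−Δz̄)² = 1515.5450
r_1(Δz) = -1117.6425 / 1515.5450 = -0.737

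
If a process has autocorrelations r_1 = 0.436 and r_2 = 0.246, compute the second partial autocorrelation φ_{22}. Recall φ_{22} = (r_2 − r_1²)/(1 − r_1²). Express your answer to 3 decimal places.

0.069

φ_{22} = (r_2 − r_1²) / (1 − r_1²)
r_1² = (0.436)² = 0.190096
Numerator = 0.246 − 0.1901 = 0.0559; denominator = 1 − 0.1901 = 0.8099
φ_{22} = 0.0559 / 0.8099 = 0.069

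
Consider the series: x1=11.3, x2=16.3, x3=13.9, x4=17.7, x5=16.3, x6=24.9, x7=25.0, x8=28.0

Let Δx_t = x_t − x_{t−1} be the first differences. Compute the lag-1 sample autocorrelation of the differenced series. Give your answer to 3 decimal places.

First differences Δx: 5.0, -2.4, 3.8, -1.4, 8.6, 0.1, 3.0
Mean of differences = 2.3857
Numerator Σ(Δx_t−Δx̄)(Δx_{t+1}−Δx̄) = -63.7673
Denominator Σ(Δx_t−Δx̄)² = 90.2886
r_1(Δx) = -63.7673 / 90.2886 = -0.706

-0.706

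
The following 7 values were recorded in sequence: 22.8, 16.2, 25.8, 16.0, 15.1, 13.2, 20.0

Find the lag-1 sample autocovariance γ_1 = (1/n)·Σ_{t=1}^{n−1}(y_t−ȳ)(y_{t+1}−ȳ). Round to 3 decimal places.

-3.817

Mean ȳ = (22.8 + 16.2 + 25.8 + 16.0 + 15.1 + 13.2 + 20.0)/7 = 18.4429
Σ_{t=1}^{6}(y_t−ȳ)(y_{t+1}−ȳ) = -26.7176
γ_1 = -26.7176 / 7 = -3.817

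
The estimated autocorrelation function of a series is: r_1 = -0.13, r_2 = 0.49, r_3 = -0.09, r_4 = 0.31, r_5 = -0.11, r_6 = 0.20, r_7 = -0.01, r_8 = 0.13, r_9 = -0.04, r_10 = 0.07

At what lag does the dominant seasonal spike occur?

The largest autocorrelation is r_2 = 0.49, with weaker echoes at lags 4 (0.31) and 6 (0.20); the remaining lags stay at or below 0.13.
The dominant spike at lag 2 indicates a seasonal period of 2.

2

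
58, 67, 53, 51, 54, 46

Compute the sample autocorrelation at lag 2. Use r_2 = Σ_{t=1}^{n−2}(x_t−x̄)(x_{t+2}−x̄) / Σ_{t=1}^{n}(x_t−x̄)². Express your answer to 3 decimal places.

Mean x̄ = (58 + 67 + 53 + 51 + 54 + 46)/6 = 54.8333
Deviations from mean: 3.1667, 12.1667, -1.8333, -3.8333, -0.8333, -8.8333
Σ(x_t−x̄)(x_{t+2}−x̄) = (-5.8056) + (-46.6389) + (1.5278) + (33.8611) = -17.0556
Denominator Σ(x_t−x̄)² = 254.8333
r_2 = -17.0556 / 254.8333 = -0.067

-0.067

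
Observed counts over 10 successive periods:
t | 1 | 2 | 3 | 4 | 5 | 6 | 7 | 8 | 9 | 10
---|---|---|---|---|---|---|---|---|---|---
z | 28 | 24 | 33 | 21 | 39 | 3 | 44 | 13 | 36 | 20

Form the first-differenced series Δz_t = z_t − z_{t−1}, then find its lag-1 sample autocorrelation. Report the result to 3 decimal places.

First differences Δz: -4, 9, -12, 18, -36, 41, -31, 23, -16
Mean of differences = -0.8889
Numerator Σ(Δz_t−Δz̄)(Δz_{t+1}−Δz̄) = -4826.1235
Denominator Σ(Δz_t−Δz̄)² = 5280.8889
r_1(Δz) = -4826.1235 / 5280.8889 = -0.914

-0.914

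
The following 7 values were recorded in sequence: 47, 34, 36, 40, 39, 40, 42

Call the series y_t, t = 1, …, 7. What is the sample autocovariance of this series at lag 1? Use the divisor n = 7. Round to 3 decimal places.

Mean ȳ = (47 + 34 + 36 + 40 + 39 + 40 + 42)/7 = 39.7143
Deviations: 7.2857, -5.7143, -3.7143, 0.2857, -0.7143, 0.2857, 2.2857
Σ_{t=1}^{6}(y_t−ȳ)(y_{t+1}−ȳ) = -21.2245
γ_1 = -21.2245 / 7 = -3.032

-3.032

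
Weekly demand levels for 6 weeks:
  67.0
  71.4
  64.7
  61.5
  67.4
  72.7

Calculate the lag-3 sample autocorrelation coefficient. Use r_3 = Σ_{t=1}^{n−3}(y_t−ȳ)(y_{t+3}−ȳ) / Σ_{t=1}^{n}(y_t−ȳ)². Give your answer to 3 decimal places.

Mean ȳ = (67.0 + 71.4 + 64.7 + 61.5 + 67.4 + 72.7)/6 = 67.4500
Deviations from mean: -0.4500, 3.9500, -2.7500, -5.9500, -0.0500, 5.2500
Numerator Σ_{t=1}^{3}(y_t−ȳ)(y_{t+3}−ȳ) = -11.9575
Denominator Σ(y_t−ȳ)² = 86.3350
r_3 = -11.9575 / 86.3350 = -0.139

-0.139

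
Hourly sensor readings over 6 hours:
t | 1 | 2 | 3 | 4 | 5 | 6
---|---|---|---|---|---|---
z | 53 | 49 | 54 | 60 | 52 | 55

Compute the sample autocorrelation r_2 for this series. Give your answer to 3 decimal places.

Mean z̄ = (53 + 49 + 54 + 60 + 52 + 55)/6 = 53.8333
Deviations from mean: -0.8333, -4.8333, 0.1667, 6.1667, -1.8333, 1.1667
Numerator Σ_{t=1}^{4}(z_t−z̄)(z_{t+2}−z̄) = -23.0556
Denominator Σ(z_t−z̄)² = 66.8333
r_2 = -23.0556 / 66.8333 = -0.345

-0.345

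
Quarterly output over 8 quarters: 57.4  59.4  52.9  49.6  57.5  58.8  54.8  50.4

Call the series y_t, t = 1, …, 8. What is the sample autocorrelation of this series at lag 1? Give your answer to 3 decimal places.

Mean ȳ = (57.4 + 59.4 + 52.9 + 49.6 + 57.5 + 58.8 + 54.8 + 50.4)/8 = 55.1000
Deviations from mean: 2.3000, 4.3000, -2.2000, -5.5000, 2.4000, 3.7000, -0.3000, -4.7000
Numerator Σ_{t=1}^{7}(y_t−ȳ)(y_{t+1}−ȳ) = 8.5100
Denominator Σ(y_t−ȳ)² = 100.5000
r_1 = 8.5100 / 100.5000 = 0.085

0.085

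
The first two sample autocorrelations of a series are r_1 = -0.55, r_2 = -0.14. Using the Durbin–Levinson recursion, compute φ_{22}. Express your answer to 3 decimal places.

φ_{22} = (r_2 − r_1²) / (1 − r_1²)
r_1² = (-0.55)² = 0.3025
Numerator = -0.14 − 0.3025 = -0.4425; denominator = 1 − 0.3025 = 0.6975
φ_{22} = -0.4425 / 0.6975 = -0.634

-0.634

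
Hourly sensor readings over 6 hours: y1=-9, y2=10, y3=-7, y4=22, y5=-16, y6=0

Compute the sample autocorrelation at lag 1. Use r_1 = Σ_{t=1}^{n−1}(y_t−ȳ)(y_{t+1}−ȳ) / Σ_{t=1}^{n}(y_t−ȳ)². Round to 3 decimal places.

-0.687

Mean ȳ = (-9 + 10 − 7 + 22 − 16 + 0)/6 = 0.0000
Deviations from mean: -9.0000, 10.0000, -7.0000, 22.0000, -16.0000, 0.0000
Σ(y_t−ȳ)(y_{t+1}−ȳ) = (-90.0000) + (-70.0000) + (-154.0000) + (-352.0000) + (0.0000) = -666.0000
Denominator Σ(y_t−ȳ)² = 970.0000
r_1 = -666.0000 / 970.0000 = -0.687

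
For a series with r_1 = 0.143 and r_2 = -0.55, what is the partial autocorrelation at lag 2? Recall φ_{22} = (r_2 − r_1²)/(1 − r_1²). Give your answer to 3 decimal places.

-0.582

φ_{22} = (r_2 − r_1²) / (1 − r_1²)
r_1² = (0.143)² = 0.020449
Numerator = -0.55 − 0.0204 = -0.5704; denominator = 1 − 0.0204 = 0.9796
φ_{22} = -0.5704 / 0.9796 = -0.582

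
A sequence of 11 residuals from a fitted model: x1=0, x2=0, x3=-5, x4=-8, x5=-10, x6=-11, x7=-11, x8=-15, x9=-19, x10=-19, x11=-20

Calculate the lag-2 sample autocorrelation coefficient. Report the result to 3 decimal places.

0.409

Mean x̄ = (0 + 0 − 5 − 8 − 10 − 11 − 11 − 15 − 19 − 19 − 20)/11 = -10.7273
Numerator Σ_{t=1}^{9}(x_t−x̄)(x_{t+2}−x̄) = 209.3967
Denominator Σ(x_t−x̄)² = 512.1818
r_2 = 209.3967 / 512.1818 = 0.409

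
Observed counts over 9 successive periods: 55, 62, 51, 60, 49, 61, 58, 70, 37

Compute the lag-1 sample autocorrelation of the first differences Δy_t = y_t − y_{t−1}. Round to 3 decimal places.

-0.502

First differences Δy: 7, -11, 9, -11, 12, -3, 12, -33
Mean of differences = -2.2500
Numerator Σ(Δy_t−Δȳ)(Δy_{t+1}−Δȳ) = -862.0625
Denominator Σ(Δy_t−Δȳ)² = 1717.5000
r_1(Δy) = -862.0625 / 1717.5000 = -0.502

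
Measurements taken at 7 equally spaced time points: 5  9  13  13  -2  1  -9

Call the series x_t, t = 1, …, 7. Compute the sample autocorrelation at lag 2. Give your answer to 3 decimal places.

Mean x̄ = (5 + 9 + 13 + 13 − 2 + 1 − 9)/7 = 4.2857
Deviations from mean: 0.7143, 4.7143, 8.7143, 8.7143, -6.2857, -3.2857, -13.2857
Σ(x_t−x̄)(x_{t+2}−x̄) = (6.2245) + (41.0816) + (-54.7755) + (-28.6327) + (83.5102) = 47.4082
Denominator Σ(x_t−x̄)² = 401.4286
r_2 = 47.4082 / 401.4286 = 0.118

0.118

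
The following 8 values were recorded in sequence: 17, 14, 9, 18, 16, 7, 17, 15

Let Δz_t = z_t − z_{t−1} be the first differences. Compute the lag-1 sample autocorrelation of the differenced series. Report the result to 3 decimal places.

-0.459

First differences Δz: -3, -5, 9, -2, -9, 10, -2
Mean of differences = -0.2857
Numerator Σ(Δz_t−Δz̄)(Δz_{t+1}−Δz̄) = -139.2245
Denominator Σ(Δz_t−Δz̄)² = 303.4286
r_1(Δz) = -139.2245 / 303.4286 = -0.459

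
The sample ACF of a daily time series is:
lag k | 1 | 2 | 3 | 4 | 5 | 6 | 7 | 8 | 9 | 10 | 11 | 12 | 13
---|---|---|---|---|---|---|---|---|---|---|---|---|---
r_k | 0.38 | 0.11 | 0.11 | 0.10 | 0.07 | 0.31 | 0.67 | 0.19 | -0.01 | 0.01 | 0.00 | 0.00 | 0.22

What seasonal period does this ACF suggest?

7

The largest autocorrelation is r_7 = 0.67; the remaining lags stay at or below 0.38. The elevated value at lag 1 (0.38), dropping to 0.11 at lag 2, reflects decaying short-term dependence rather than seasonality.
The dominant spike at lag 7 indicates a seasonal period of 7.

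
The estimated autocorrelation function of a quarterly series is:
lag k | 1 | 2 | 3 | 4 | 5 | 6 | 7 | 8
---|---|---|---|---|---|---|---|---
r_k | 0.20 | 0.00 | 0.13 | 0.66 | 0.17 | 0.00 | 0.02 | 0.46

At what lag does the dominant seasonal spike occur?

4

The largest autocorrelation is r_4 = 0.66, with a weaker echo at lag 8 (0.46); the remaining lags stay at or below 0.20. The elevated value at lag 1 (0.20), dropping to 0.00 at lag 2, reflects decaying short-term dependence rather than seasonality.
The dominant spike at lag 4 indicates a seasonal period of 4.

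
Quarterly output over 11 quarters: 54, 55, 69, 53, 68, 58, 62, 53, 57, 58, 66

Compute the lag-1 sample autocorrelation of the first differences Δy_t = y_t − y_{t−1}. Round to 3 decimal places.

-0.749

First differences Δy: 1, 14, -16, 15, -10, 4, -9, 4, 1, 8
Mean of differences = 1.2000
Numerator Σ(Δy_t−Δȳ)(Δy_{t+1}−Δȳ) = -705.0400
Denominator Σ(Δy_t−Δȳ)² = 941.6000
r_1(Δy) = -705.0400 / 941.6000 = -0.749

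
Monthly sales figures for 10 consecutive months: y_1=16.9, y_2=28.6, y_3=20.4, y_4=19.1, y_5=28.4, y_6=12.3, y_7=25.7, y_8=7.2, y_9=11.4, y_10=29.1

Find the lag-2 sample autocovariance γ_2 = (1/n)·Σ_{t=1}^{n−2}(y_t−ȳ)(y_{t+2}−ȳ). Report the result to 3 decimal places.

Mean ȳ = (16.9 + 28.6 + 20.4 + 19.1 + 28.4 + 12.3 + 25.7 + 7.2 + 11.4 + 29.1)/10 = 19.9100
Σ_{t=1}^{8}(y_t−ȳ)(y_{t+2}−ȳ) = -18.3872
γ_2 = -18.3872 / 10 = -1.839

-1.839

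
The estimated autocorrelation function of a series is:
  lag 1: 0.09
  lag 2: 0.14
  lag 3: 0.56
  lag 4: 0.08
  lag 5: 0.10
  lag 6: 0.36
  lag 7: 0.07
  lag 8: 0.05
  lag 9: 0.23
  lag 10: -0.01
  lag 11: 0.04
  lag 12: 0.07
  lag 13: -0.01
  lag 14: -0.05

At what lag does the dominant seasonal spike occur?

3

The largest autocorrelation is r_3 = 0.56, with weaker echoes at lags 6 (0.36) and 9 (0.23); the remaining lags stay at or below 0.14.
The dominant spike at lag 3 indicates a seasonal period of 3.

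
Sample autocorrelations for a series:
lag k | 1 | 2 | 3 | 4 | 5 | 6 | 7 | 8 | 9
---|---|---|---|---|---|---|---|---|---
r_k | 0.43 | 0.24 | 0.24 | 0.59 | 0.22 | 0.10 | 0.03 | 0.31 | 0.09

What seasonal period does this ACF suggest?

4

The largest autocorrelation is r_4 = 0.59; the remaining lags stay at or below 0.43. The elevated value at lag 1 (0.43), dropping to 0.24 at lag 2, reflects decaying short-term dependence rather than seasonality.
The dominant spike at lag 4 indicates a seasonal period of 4.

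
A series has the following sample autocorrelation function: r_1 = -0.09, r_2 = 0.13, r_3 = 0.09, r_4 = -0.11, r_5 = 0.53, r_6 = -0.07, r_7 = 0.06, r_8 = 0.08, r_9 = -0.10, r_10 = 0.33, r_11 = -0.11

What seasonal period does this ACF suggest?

5

The largest autocorrelation is r_5 = 0.53, with a weaker echo at lag 10 (0.33); the remaining lags stay at or below 0.13.
The dominant spike at lag 5 indicates a seasonal period of 5.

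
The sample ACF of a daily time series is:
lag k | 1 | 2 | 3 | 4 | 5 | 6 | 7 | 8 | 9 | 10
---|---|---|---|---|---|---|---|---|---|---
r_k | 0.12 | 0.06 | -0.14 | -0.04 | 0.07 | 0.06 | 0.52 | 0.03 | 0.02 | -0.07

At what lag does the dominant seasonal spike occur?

7

The largest autocorrelation is r_7 = 0.52; the remaining lags stay at or below 0.12.
The dominant spike at lag 7 indicates a seasonal period of 7.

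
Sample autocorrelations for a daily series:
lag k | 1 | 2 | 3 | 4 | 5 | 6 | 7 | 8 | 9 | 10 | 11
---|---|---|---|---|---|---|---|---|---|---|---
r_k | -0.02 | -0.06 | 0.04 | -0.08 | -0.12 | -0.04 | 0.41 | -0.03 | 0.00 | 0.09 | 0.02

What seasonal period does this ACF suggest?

7

The largest autocorrelation is r_7 = 0.41; the remaining lags stay at or below 0.09.
The dominant spike at lag 7 indicates a seasonal period of 7.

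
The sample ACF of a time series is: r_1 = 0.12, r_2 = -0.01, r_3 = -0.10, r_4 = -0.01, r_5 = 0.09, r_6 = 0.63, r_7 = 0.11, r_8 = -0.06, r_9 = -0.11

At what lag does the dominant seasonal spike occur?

The largest autocorrelation is r_6 = 0.63; the remaining lags stay at or below 0.12.
The dominant spike at lag 6 indicates a seasonal period of 6.

6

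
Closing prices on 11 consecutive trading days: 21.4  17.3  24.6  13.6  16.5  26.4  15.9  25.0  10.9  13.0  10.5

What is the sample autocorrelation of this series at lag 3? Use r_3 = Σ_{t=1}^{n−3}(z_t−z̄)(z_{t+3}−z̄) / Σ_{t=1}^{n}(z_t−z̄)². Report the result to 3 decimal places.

Mean z̄ = (21.4 + 17.3 + 24.6 + 13.6 + 16.5 + 26.4 + 15.9 + 25.0 + 10.9 + 13.0 + 10.5)/11 = 17.7364
Numerator Σ_{t=1}^{8}(z_t−z̄)(z_{t+3}−z̄) = -59.6276
Denominator Σ(z_t−z̄)² = 332.0855
r_3 = -59.6276 / 332.0855 = -0.180

-0.180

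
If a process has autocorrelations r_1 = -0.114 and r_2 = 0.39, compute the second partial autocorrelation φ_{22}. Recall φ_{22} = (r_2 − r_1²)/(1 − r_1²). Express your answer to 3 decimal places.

0.382

φ_{22} = (r_2 − r_1²) / (1 − r_1²)
r_1² = (-0.114)² = 0.012996
Numerator = 0.39 − 0.0130 = 0.3770; denominator = 1 − 0.0130 = 0.9870
φ_{22} = 0.3770 / 0.9870 = 0.382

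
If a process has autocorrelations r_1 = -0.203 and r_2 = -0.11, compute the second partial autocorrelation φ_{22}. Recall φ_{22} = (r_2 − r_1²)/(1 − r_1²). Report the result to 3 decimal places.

φ_{22} = (r_2 − r_1²) / (1 − r_1²)
r_1² = (-0.203)² = 0.041209
Numerator = -0.11 − 0.0412 = -0.1512; denominator = 1 − 0.0412 = 0.9588
φ_{22} = -0.1512 / 0.9588 = -0.158

-0.158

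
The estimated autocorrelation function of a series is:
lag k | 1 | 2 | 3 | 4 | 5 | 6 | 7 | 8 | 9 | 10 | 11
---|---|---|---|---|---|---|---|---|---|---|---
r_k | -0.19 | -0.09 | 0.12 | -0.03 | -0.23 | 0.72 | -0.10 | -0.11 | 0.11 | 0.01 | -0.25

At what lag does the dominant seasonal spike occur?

The largest autocorrelation is r_6 = 0.72; the remaining lags stay at or below 0.12.
The dominant spike at lag 6 indicates a seasonal period of 6.

6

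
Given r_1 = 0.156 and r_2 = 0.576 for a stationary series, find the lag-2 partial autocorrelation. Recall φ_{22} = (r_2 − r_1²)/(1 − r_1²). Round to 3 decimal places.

φ_{22} = (r_2 − r_1²) / (1 − r_1²)
r_1² = (0.156)² = 0.024336
Numerator = 0.576 − 0.0243 = 0.5517; denominator = 1 − 0.0243 = 0.9757
φ_{22} = 0.5517 / 0.9757 = 0.565

0.565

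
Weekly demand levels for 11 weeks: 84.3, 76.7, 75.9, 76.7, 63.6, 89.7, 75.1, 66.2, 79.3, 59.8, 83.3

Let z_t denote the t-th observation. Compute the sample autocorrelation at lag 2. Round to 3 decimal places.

Mean z̄ = (84.3 + 76.7 + 75.9 + 76.7 + 63.6 + 89.7 + 75.1 + 66.2 + 79.3 + 59.8 + 83.3)/11 = 75.5091
Numerator Σ_{t=1}^{9}(z_t−z̄)(z_{t+2}−z̄) = 64.0880
Denominator Σ(z_t−z̄)² = 832.1491
r_2 = 64.0880 / 832.1491 = 0.077

0.077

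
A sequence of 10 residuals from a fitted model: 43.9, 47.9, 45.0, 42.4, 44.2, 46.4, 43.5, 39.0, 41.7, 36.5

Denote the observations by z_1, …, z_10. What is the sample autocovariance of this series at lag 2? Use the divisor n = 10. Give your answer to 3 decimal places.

Mean z̄ = (43.9 + 47.9 + 45.0 + 42.4 + 44.2 + 46.4 + 43.5 + 39.0 + 41.7 + 36.5)/10 = 43.0500
Σ_{t=1}^{8}(z_t−z̄)(z_{t+2}−z̄) = 11.4400
γ_2 = 11.4400 / 10 = 1.144

1.144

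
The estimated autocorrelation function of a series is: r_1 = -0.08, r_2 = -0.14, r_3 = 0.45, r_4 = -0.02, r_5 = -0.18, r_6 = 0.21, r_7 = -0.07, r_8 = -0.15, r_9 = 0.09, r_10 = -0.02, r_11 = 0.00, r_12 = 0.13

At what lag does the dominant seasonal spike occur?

The largest autocorrelation is r_3 = 0.45, with a weaker echo at lag 6 (0.21); the remaining lags stay at or below 0.13.
The dominant spike at lag 3 indicates a seasonal period of 3.

3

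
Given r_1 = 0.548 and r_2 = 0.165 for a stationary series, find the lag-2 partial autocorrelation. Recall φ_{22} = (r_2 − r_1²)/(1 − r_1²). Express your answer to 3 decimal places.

-0.193

φ_{22} = (r_2 − r_1²) / (1 − r_1²)
r_1² = (0.548)² = 0.300304
Numerator = 0.165 − 0.3003 = -0.1353; denominator = 1 − 0.3003 = 0.6997
φ_{22} = -0.1353 / 0.6997 = -0.193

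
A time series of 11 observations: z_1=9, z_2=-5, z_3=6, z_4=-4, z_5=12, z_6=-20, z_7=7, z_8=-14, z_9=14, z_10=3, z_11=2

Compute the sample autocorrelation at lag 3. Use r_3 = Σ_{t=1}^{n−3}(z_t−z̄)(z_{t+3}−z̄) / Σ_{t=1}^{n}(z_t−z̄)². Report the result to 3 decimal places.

-0.597

Mean z̄ = (9 − 5 + 6 − 4 + 12 − 20 + 7 − 14 + 14 + 3 + 2)/11 = 0.9091
Numerator Σ_{t=1}^{8}(z_t−z̄)(z_{t+3}−z̄) = -684.2066
Denominator Σ(z_t−z̄)² = 1146.9091
r_3 = -684.2066 / 1146.9091 = -0.597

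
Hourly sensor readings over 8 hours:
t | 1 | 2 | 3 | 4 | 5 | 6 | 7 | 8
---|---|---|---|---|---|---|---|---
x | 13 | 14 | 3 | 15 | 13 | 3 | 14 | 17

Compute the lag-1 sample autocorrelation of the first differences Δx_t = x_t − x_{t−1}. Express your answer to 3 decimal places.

-0.451

First differences Δx: 1, -11, 12, -2, -10, 11, 3
Mean of differences = 0.5714
Numerator Σ(Δx_t−Δx̄)(Δx_{t+1}−Δx̄) = -224.3265
Denominator Σ(Δx_t−Δx̄)² = 497.7143
r_1(Δx) = -224.3265 / 497.7143 = -0.451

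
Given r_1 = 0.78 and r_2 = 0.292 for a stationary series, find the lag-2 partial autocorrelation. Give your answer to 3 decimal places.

φ_{22} = (r_2 − r_1²) / (1 − r_1²)
r_1² = (0.78)² = 0.6084
Numerator = 0.292 − 0.6084 = -0.3164; denominator = 1 − 0.6084 = 0.3916
φ_{22} = -0.3164 / 0.3916 = -0.808

-0.808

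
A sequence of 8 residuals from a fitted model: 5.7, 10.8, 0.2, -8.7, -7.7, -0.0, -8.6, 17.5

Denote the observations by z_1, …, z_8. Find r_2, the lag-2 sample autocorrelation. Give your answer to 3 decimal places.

Mean z̄ = (5.7 + 10.8 + 0.2 − 8.7 − 7.7 − 0.0 − 8.6 + 17.5)/8 = 1.1500
Deviations from mean: 4.5500, 9.6500, -0.9500, -9.8500, -8.8500, -1.1500, -9.7500, 16.3500
Numerator Σ_{t=1}^{6}(z_t−z̄)(z_{t+2}−z̄) = -12.1550
Denominator Σ(z_t−z̄)² = 653.7800
r_2 = -12.1550 / 653.7800 = -0.019

-0.019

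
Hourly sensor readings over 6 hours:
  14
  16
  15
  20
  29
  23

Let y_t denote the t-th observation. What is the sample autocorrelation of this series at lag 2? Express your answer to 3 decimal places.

-0.109

Mean ȳ = (14 + 16 + 15 + 20 + 29 + 23)/6 = 19.5000
Numerator Σ_{t=1}^{4}(y_t−ȳ)(y_{t+2}−ȳ) = -18.0000
Denominator Σ(y_t−ȳ)² = 165.5000
r_2 = -18.0000 / 165.5000 = -0.109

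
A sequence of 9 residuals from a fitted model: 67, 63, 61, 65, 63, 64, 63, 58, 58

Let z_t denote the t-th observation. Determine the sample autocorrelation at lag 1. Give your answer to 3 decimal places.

Mean z̄ = (67 + 63 + 61 + 65 + 63 + 64 + 63 + 58 + 58)/9 = 62.4444
Numerator Σ_{t=1}^{8}(z_t−z̄)(z_{t+1}−z̄) = 18.4691
Denominator Σ(z_t−z̄)² = 72.2222
r_1 = 18.4691 / 72.2222 = 0.256

0.256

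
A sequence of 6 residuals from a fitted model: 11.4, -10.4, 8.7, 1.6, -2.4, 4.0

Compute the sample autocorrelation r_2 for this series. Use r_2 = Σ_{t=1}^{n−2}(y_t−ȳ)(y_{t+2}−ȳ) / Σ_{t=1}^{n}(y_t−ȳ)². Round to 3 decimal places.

Mean ȳ = (11.4 − 10.4 + 8.7 + 1.6 − 2.4 + 4.0)/6 = 2.1500
Deviations from mean: 9.2500, -12.5500, 6.5500, -0.5500, -4.5500, 1.8500
Σ(y_t−ȳ)(y_{t+2}−ȳ) = (60.5875) + (6.9025) + (-29.8025) + (-1.0175) = 36.6700
Denominator Σ(y_t−ȳ)² = 310.3950
r_2 = 36.6700 / 310.3950 = 0.118

0.118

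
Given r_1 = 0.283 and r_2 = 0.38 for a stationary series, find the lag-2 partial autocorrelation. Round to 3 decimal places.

φ_{22} = (r_2 − r_1²) / (1 − r_1²)
r_1² = (0.283)² = 0.080089
Numerator = 0.38 − 0.0801 = 0.2999; denominator = 1 − 0.0801 = 0.9199
φ_{22} = 0.2999 / 0.9199 = 0.326

0.326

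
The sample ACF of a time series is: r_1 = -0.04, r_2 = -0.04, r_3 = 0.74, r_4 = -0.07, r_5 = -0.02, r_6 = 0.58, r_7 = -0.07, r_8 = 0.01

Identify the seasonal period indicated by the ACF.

3

The largest autocorrelation is r_3 = 0.74, with a weaker echo at lag 6 (0.58); the remaining lags stay at or below 0.01.
The dominant spike at lag 3 indicates a seasonal period of 3.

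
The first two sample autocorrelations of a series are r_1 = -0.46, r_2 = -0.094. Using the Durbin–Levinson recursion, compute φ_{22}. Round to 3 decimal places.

-0.388

φ_{22} = (r_2 − r_1²) / (1 − r_1²)
r_1² = (-0.46)² = 0.2116
Numerator = -0.094 − 0.2116 = -0.3056; denominator = 1 − 0.2116 = 0.7884
φ_{22} = -0.3056 / 0.7884 = -0.388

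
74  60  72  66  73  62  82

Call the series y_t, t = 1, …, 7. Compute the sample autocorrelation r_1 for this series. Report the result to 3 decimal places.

Mean ȳ = (74 + 60 + 72 + 66 + 73 + 62 + 82)/7 = 69.8571
Deviations from mean: 4.1429, -9.8571, 2.1429, -3.8571, 3.1429, -7.8571, 12.1429
Σ(y_t−ȳ)(y_{t+1}−ȳ) = (-40.8367) + (-21.1224) + (-8.2653) + (-12.1224) + (-24.6939) + (-95.4082) = -202.4490
Denominator Σ(y_t−ȳ)² = 352.8571
r_1 = -202.4490 / 352.8571 = -0.574

-0.574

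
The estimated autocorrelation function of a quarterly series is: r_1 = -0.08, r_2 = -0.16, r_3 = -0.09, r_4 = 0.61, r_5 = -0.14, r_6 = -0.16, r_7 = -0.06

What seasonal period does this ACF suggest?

The largest autocorrelation is r_4 = 0.61; the remaining lags stay at or below -0.06.
The dominant spike at lag 4 indicates a seasonal period of 4.

4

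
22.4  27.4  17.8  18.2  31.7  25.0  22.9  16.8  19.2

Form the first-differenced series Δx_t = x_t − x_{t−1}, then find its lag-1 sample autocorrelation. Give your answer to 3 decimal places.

-0.330

First differences Δx: 5.0, -9.6, 0.4, 13.5, -6.7, -2.1, -6.1, 2.4
Mean of differences = -0.4000
Numerator Σ(Δx_t−Δx̄)(Δx_{t+1}−Δx̄) = -129.0500
Denominator Σ(Δx_t−Δx̄)² = 390.5600
r_1(Δx) = -129.0500 / 390.5600 = -0.330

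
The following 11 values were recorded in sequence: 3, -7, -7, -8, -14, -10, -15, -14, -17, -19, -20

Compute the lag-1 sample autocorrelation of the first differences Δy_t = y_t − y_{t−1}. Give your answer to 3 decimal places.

First differences Δy: -10, 0, -1, -6, 4, -5, 1, -3, -2, -1
Mean of differences = -2.3000
Numerator Σ(Δy_t−Δȳ)(Δy_{t+1}−Δȳ) = -70.8900
Denominator Σ(Δy_t−Δȳ)² = 140.1000
r_1(Δy) = -70.8900 / 140.1000 = -0.506

-0.506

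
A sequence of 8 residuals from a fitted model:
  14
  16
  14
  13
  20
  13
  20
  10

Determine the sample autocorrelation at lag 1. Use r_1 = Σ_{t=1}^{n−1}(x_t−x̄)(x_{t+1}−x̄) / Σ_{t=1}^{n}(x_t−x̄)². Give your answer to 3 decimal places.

-0.640

Mean x̄ = (14 + 16 + 14 + 13 + 20 + 13 + 20 + 10)/8 = 15.0000
Σ(x_t−x̄)(x_{t+1}−x̄) = (-1.0000) + (-1.0000) + (2.0000) + (-10.0000) + (-10.0000) + (-10.0000) + (-25.0000) = -55.0000
Denominator Σ(x_t−x̄)² = 86.0000
r_1 = -55.0000 / 86.0000 = -0.640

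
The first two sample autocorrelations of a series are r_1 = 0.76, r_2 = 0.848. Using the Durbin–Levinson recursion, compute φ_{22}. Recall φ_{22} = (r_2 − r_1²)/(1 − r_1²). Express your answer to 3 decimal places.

φ_{22} = (r_2 − r_1²) / (1 − r_1²)
r_1² = (0.76)² = 0.5776
Numerator = 0.848 − 0.5776 = 0.2704; denominator = 1 − 0.5776 = 0.4224
φ_{22} = 0.2704 / 0.4224 = 0.640

0.640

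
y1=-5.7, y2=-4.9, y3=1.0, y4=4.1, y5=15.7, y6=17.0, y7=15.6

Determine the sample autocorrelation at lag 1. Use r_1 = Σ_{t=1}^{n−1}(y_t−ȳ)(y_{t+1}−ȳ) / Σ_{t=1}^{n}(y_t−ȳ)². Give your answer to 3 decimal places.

Mean ȳ = (-5.7 − 4.9 + 1.0 + 4.1 + 15.7 + 17.0 + 15.6)/7 = 6.1143
Deviations from mean: -11.8143, -11.0143, -5.1143, -2.0143, 9.5857, 10.8857, 9.4857
Σ(y_t−ȳ)(y_{t+1}−ȳ) = (130.1259) + (56.3302) + (10.3016) + (-19.3084) + (104.3473) + (103.2588) = 385.0555
Denominator Σ(y_t−ȳ)² = 591.4686
r_1 = 385.0555 / 591.4686 = 0.651

0.651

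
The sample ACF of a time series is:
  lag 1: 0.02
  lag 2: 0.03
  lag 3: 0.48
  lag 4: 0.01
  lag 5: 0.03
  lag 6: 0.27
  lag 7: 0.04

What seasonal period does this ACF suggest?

The largest autocorrelation is r_3 = 0.48, with a weaker echo at lag 6 (0.27); the remaining lags stay at or below 0.04.
The dominant spike at lag 3 indicates a seasonal period of 3.

3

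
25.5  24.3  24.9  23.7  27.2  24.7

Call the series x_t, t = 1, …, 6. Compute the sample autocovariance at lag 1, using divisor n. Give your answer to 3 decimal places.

-0.613

Mean x̄ = (25.5 + 24.3 + 24.9 + 23.7 + 27.2 + 24.7)/6 = 25.0500
Σ_{t=1}^{5}(x_t−x̄)(x_{t+1}−x̄) = -3.6775
γ_1 = -3.6775 / 6 = -0.613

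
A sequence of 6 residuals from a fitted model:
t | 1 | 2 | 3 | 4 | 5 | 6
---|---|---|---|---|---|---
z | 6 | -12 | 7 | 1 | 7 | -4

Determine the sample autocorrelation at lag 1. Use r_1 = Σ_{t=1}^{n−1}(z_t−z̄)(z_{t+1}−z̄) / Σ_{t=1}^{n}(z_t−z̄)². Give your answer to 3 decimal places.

-0.596

Mean z̄ = (6 − 12 + 7 + 1 + 7 − 4)/6 = 0.8333
Σ(z_t−z̄)(z_{t+1}−z̄) = (-66.3056) + (-79.1389) + (1.0278) + (1.0278) + (-29.8056) = -173.1944
Denominator Σ(z_t−z̄)² = 290.8333
r_1 = -173.1944 / 290.8333 = -0.596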